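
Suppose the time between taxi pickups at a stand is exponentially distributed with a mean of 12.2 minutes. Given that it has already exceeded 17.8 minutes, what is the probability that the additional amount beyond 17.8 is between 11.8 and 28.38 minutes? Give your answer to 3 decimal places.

0.282

The rate is λ = 1/12.2 = 0.0819672 per minute.
Memoryless: the residual past 17.8 is again Exp(λ).
P(11.8 < residual < 28.38) = e^(−λ·11.8) − e^(−λ·28.38) = 0.38014 − 0.09766 ≈ 0.282.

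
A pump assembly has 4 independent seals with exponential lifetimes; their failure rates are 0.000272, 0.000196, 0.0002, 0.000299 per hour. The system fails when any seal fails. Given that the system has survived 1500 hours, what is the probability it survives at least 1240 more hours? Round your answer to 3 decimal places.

Time to first failure ~ Exp(Σλ) with Σλ = 0.000967.
By memorylessness, P(T > 1500+1240 | T > 1500) = P(T > 1240) = e^(−0.000967·1240) ≈ 0.301.

0.301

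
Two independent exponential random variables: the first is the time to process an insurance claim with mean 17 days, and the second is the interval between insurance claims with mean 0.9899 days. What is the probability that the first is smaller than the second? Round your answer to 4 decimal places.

0.0550

λ_1 = 1/17 = 0.0588235, λ_2 = 1/0.9899 = 1.0102.
For independent exponentials, P(the first < the second) = λ_1/(λ_1+λ_2) = 0.0588235/1.06903 ≈ 0.0550.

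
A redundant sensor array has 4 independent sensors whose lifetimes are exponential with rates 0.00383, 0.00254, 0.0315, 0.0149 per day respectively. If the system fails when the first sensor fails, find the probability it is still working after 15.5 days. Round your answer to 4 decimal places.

The time to first failure is exponential with rate Σλ = 0.00383 + 0.00254 + 0.0315 + 0.0149 = 0.05277.
P(min > 15.5) = e^(−0.05277·15.5) = e^(−0.81793) ≈ 0.4413.

0.4413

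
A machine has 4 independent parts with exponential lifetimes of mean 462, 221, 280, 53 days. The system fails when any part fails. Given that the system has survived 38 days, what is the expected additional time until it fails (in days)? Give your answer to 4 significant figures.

34.33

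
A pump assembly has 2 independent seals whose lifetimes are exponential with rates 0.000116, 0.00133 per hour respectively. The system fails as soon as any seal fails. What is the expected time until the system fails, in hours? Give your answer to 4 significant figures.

691.6

The time to first failure is exponential with rate Σλ = 0.000116 + 0.00133 = 0.001446.
E[min] = 1/Σλ = 1/0.001446 = 691.563 hours.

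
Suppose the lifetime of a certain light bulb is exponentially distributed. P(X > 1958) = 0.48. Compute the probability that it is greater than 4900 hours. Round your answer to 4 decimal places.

e^(−λ·1958) = 0.48 ⇒ λ = −ln(0.48)/1958 = 0.000374857.
P(X > 4900) = e^(−0.000374857·4900) = e^(−1.8368) ≈ 0.1593.

0.1593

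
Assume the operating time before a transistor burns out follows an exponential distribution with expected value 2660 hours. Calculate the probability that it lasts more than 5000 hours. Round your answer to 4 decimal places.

0.1526

The rate is λ = 1/2660 = 0.00037594 per hour.
P(X > 5000) = e^(−λ·5000) = e^(−1.8797) ≈ 0.1526.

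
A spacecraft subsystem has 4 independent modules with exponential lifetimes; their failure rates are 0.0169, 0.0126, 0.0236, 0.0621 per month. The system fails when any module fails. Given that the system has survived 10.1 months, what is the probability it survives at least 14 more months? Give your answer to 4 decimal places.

0.1993

Time to first failure ~ Exp(Σλ) with Σλ = 0.1152.
By memorylessness, P(T > 10.1+14 | T > 10.1) = P(T > 14) = e^(−0.1152·14) ≈ 0.1993.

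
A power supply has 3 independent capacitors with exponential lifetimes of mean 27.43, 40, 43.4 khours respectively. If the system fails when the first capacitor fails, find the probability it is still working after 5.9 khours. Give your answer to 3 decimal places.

0.607

The first failure time is exponential with rate Σλ_i = 1/27.43 + 1/40 + 1/43.4 = 0.0844979 per khour.
P(min > 5.9) = e^(−0.0844979·5.9) = e^(−0.49854) ≈ 0.607.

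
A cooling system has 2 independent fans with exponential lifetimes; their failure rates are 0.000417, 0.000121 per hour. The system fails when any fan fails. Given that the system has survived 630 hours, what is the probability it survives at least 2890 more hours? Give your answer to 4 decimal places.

0.2112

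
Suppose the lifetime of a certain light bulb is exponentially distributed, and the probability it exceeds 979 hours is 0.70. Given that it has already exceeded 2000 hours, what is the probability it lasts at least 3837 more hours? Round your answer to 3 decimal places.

0.247

From e^(−λ·979) = 0.70, λ = −ln(0.70)/979 = 0.000364326.
Memoryless: P(X > 2000+3837 | X > 2000) = P(X > 3837) = e^(−0.000364326·3837) ≈ 0.247.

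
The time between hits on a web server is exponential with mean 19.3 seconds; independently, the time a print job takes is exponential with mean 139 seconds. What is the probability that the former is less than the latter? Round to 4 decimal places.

0.8781

λ_1 = 1/19.3 = 0.0518135, λ_2 = 1/139 = 0.00719424.
For independent exponentials, P(the former < the latter) = λ_1/(λ_1+λ_2) = 0.0518135/0.0590077 ≈ 0.8781.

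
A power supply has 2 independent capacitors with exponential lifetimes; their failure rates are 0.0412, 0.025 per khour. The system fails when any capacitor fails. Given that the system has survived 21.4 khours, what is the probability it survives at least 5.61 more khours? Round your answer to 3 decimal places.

0.690

Time to first failure ~ Exp(Σλ) with Σλ = 0.0662.
By memorylessness, P(T > 21.4+5.61 | T > 21.4) = P(T > 5.61) = e^(−0.0662·5.61) ≈ 0.690.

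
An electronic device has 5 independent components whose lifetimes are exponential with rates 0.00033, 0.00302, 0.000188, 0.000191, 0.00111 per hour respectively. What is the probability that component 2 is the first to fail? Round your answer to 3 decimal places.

The time to first failure is exponential with rate Σλ = 0.00033 + 0.00302 + 0.000188 + 0.000191 + 0.00111 = 0.004839.
P(component 2 first) = λ_2/Σλ = 0.00302/0.004839 ≈ 0.624.

0.624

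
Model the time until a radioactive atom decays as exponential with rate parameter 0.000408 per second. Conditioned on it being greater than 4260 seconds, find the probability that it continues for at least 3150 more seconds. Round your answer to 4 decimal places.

0.2766

By the memoryless property, P(X > 4260+3150 | X > 4260) = P(X > 3150).
P(X > 3150) = e^(−1.2852) ≈ 0.2766.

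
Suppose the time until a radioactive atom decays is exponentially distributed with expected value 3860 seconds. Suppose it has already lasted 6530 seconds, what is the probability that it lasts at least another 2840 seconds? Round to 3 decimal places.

The rate is λ = 1/3860 = 0.000259067 per second.
P(X > s+t | X > s) = e^(−λ(s+t))/e^(−λs) = e^(−λt), independent of s = 6530.
P(X > 2840) = e^(−0.73575) ≈ 0.479.

0.479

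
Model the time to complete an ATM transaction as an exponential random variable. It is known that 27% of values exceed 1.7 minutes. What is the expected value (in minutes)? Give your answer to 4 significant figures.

e^(−λ·1.7) = 0.27 ⇒ λ = −ln(0.27)/1.7 = 0.770196.
Mean = 1/λ = 1.29837 minutes.

1.298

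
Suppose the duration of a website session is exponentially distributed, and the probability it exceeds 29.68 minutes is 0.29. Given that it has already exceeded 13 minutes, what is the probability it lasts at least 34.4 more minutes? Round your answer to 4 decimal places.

0.2382

From e^(−λ·29.68) = 0.29, λ = −ln(0.29)/29.68 = 0.0417074.
Memoryless: P(X > 13+34.4 | X > 13) = P(X > 34.4) = e^(−0.0417074·34.4) ≈ 0.2382.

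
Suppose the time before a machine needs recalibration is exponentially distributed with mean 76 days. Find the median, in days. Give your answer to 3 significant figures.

52.7

The rate is λ = 1/76 = 0.0131579 per day.
Set 1 − e^(−λt) = 0.5, so t = −ln(0.5)/λ = 0.69315/0.0131579 ≈ 52.6792 days.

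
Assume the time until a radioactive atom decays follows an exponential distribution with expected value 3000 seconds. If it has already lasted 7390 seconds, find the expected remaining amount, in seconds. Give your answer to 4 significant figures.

3000

The rate is λ = 1/3000 = 0.000333333 per second.
By memorylessness, the remaining amount past any threshold is again Exp(λ) with mean 1/λ = 3000 seconds.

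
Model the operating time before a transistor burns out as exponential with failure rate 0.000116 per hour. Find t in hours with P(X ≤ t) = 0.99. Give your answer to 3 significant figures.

39700

Set 1 − e^(−λt) = 0.99, so t = −ln(0.01)/λ = 4.6052/0.000116 ≈ 39699.7 hours.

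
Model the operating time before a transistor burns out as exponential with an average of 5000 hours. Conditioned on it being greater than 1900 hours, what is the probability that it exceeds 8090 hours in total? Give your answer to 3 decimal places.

0.290

The rate is λ = 1/5000 = 0.0002 per hour.
P(X > s+t | X > s) = e^(−λ(s+t))/e^(−λs) = e^(−λt), independent of s = 1900.
P(X > 6190) = e^(−1.238) ≈ 0.290.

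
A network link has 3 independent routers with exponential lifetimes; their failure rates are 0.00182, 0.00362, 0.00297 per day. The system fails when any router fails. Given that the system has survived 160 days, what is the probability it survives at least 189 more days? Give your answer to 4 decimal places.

0.2040

Time to first failure ~ Exp(Σλ) with Σλ = 0.00841.
By memorylessness, P(T > 160+189 | T > 160) = P(T > 189) = e^(−0.00841·189) ≈ 0.2040.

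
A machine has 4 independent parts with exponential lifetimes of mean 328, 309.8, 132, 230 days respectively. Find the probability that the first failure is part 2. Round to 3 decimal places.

0.177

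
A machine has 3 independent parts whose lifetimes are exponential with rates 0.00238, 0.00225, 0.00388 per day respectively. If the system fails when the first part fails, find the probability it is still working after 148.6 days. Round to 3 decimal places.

The time to first failure is exponential with rate Σλ = 0.00238 + 0.00225 + 0.00388 = 0.00851.
P(min > 148.6) = e^(−0.00851·148.6) = e^(−1.2646) ≈ 0.282.

0.282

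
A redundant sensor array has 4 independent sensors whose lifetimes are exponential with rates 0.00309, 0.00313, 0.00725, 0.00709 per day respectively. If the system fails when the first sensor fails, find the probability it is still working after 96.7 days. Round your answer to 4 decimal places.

0.1369

The time to first failure is exponential with rate Σλ = 0.00309 + 0.00313 + 0.00725 + 0.00709 = 0.02056.
P(min > 96.7) = e^(−0.02056·96.7) = e^(−1.9882) ≈ 0.1369.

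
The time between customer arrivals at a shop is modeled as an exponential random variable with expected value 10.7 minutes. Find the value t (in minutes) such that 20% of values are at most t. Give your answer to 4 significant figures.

The rate is λ = 1/10.7 = 0.0934579 per minute.
Set 1 − e^(−λt) = 0.2, so t = −ln(0.8)/λ = 0.22314/0.0934579 ≈ 2.38764 minutes.

2.388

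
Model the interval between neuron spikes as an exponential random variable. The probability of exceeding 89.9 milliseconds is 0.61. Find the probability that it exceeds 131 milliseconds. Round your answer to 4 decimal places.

0.4866

e^(−λ·89.9) = 0.61 ⇒ λ = −ln(0.61)/89.9 = 0.00549829.
P(X > 131) = e^(−0.00549829·131) = e^(−0.72028) ≈ 0.4866.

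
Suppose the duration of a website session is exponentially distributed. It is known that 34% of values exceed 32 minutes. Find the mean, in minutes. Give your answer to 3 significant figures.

29.7

e^(−λ·32) = 0.34 ⇒ λ = −ln(0.34)/32 = 0.0337128.
Mean = 1/λ = 29.6623 minutes.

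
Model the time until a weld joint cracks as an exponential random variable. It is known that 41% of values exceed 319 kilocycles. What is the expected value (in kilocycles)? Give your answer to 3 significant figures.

358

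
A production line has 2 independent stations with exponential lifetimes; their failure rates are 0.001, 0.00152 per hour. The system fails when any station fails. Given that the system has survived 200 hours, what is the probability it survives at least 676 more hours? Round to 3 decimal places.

0.182

Time to first failure ~ Exp(Σλ) with Σλ = 0.00252.
By memorylessness, P(T > 200+676 | T > 200) = P(T > 676) = e^(−0.00252·676) ≈ 0.182.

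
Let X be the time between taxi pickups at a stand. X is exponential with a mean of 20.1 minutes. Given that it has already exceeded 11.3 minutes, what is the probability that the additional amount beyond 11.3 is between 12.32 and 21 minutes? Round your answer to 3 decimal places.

0.190

The rate is λ = 1/20.1 = 0.0497512 per minute.
Memoryless: the residual past 11.3 is again Exp(λ).
P(12.32 < residual < 21) = e^(−λ·12.32) − e^(−λ·21) = 0.54176 − 0.35177 ≈ 0.190.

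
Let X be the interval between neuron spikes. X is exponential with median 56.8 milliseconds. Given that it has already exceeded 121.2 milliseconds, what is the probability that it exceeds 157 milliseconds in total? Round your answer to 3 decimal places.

0.646

For an exponential, median = ln(2)/λ, so λ = ln 2 / 56.8 = 0.0122033 per millisecond.
P(X > s+t | X > s) = e^(−λ(s+t))/e^(−λs) = e^(−λt), independent of s = 121.2.
P(X > 35.8) = e^(−0.43688) ≈ 0.646.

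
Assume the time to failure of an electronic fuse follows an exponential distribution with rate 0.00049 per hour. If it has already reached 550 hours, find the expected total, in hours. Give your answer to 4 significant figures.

By memorylessness, E[X | X > 550] = 550 + 1/λ = 550 + 2040.82 = 2590.82 hours.

2591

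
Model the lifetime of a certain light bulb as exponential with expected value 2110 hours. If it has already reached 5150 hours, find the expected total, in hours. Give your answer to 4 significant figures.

7260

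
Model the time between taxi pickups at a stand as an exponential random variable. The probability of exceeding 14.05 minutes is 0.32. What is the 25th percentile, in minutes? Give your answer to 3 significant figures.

3.55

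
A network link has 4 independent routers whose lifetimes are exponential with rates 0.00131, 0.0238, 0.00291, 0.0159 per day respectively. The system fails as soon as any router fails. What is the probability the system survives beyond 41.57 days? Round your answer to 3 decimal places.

0.161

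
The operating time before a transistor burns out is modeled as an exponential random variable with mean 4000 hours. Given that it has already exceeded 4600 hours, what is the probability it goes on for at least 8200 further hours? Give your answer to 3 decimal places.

The rate is λ = 1/4000 = 0.00025 per hour.
P(X > s+t | X > s) = e^(−λ(s+t))/e^(−λs) = e^(−λt), independent of s = 4600.
P(X > 8200) = e^(−2.05) ≈ 0.129.

0.129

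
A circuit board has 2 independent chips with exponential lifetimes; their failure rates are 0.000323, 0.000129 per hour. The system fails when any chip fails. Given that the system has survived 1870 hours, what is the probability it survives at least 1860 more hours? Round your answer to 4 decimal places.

Time to first failure ~ Exp(Σλ) with Σλ = 0.000452.
By memorylessness, P(T > 1870+1860 | T > 1870) = P(T > 1860) = e^(−0.000452·1860) ≈ 0.4314.

0.4314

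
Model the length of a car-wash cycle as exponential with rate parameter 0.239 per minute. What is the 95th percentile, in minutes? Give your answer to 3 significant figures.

12.5

Set 1 − e^(−λt) = 0.95, so t = −ln(0.05)/λ = 2.9957/0.239 ≈ 12.5344 minutes.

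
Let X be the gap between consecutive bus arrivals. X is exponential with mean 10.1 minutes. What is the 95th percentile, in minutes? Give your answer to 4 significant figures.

The rate is λ = 1/10.1 = 0.0990099 per minute.
Set 1 − e^(−λt) = 0.95, so t = −ln(0.05)/λ = 2.9957/0.0990099 ≈ 30.2569 minutes.

30.26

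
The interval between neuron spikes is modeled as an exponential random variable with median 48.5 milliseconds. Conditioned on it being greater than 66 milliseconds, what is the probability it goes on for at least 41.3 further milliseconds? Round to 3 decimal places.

For an exponential, median = ln(2)/λ, so λ = ln 2 / 48.5 = 0.0142917 per millisecond.
The exponential is memoryless, so the remaining time is again Exp(λ): the condition X > 66 is irrelevant.
P(X > 41.3) = e^(−0.59025) ≈ 0.554.

0.554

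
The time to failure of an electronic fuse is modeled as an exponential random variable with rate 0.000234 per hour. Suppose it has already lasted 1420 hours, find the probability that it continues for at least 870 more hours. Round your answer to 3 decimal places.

0.816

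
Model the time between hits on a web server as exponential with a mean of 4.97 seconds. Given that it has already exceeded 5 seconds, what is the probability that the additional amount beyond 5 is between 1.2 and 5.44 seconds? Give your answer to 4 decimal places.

0.4508

The rate is λ = 1/4.97 = 0.201207 per second.
Memoryless: the residual past 5 is again Exp(λ).
P(1.2 < residual < 5.44) = e^(−λ·1.2) − e^(−λ·5.44) = 0.78549 − 0.33468 ≈ 0.4508.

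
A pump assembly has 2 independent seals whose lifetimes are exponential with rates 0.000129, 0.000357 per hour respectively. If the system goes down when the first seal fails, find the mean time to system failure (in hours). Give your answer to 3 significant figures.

2060

The time to first failure is exponential with rate Σλ = 0.000129 + 0.000357 = 0.000486.
E[min] = 1/Σλ = 1/0.000486 = 2057.61 hours.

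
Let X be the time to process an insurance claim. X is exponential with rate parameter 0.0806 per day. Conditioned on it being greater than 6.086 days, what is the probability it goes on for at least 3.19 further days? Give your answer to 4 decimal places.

0.7733

The exponential is memoryless, so the remaining time is again Exp(λ): the condition X > 6.086 is irrelevant.
P(X > 3.19) = e^(−0.25711) ≈ 0.7733.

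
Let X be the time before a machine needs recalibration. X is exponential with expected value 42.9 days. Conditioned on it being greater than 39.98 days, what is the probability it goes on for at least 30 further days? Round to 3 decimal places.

0.497

The rate is λ = 1/42.9 = 0.02331 per day.
P(X > s+t | X > s) = e^(−λ(s+t))/e^(−λs) = e^(−λt), independent of s = 39.98.
P(X > 30) = e^(−0.6993) ≈ 0.497.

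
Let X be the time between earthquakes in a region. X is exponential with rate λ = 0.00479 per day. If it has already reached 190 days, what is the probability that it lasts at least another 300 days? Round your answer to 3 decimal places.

P(X > s+t | X > s) = e^(−λ(s+t))/e^(−λs) = e^(−λt), independent of s = 190.
P(X > 300) = e^(−1.437) ≈ 0.238.

0.238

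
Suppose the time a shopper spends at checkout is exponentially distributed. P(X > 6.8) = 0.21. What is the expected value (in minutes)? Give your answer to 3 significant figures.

4.36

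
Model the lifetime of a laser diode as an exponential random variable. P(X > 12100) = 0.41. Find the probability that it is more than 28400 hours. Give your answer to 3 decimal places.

e^(−λ·12100) = 0.41 ⇒ λ = −ln(0.41)/12100 = 0.0000736858.
P(X > 28400) = e^(−0.0000736858·28400) = e^(−2.0927) ≈ 0.123.

0.123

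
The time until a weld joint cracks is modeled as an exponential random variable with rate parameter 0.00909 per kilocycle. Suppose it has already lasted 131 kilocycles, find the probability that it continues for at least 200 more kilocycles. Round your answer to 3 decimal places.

P(X > s+t | X > s) = e^(−λ(s+t))/e^(−λs) = e^(−λt), independent of s = 131.
P(X > 200) = e^(−1.818) ≈ 0.162.

0.162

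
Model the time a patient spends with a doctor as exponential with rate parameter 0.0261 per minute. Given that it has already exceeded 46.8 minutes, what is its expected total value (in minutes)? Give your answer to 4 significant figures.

85.11

By memorylessness, E[X | X > 46.8] = 46.8 + 1/λ = 46.8 + 38.3142 = 85.1142 minutes.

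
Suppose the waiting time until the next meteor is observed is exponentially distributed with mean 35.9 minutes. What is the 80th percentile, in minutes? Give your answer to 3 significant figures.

The rate is λ = 1/35.9 = 0.0278552 per minute.
Set 1 − e^(−λt) = 0.8, so t = −ln(0.2)/λ = 1.6094/0.0278552 ≈ 57.7788 minutes.

57.8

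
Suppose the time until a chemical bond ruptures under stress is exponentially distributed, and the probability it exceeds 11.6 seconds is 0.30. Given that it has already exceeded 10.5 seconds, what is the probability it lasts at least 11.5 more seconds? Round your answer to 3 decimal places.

From e^(−λ·11.6) = 0.30, λ = −ln(0.30)/11.6 = 0.103791.
Memoryless: P(X > 10.5+11.5 | X > 10.5) = P(X > 11.5) = e^(−0.103791·11.5) ≈ 0.303.

0.303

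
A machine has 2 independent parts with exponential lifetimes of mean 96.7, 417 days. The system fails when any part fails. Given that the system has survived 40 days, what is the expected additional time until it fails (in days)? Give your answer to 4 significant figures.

78.50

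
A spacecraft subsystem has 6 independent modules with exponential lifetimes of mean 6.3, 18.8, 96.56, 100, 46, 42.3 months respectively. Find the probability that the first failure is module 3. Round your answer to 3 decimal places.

Rates: λ_i = 1/mean_i → 0.15873, 0.0531915, 0.0103563, 0.01, 0.0217391, 0.0236407; Σλ = 0.277658.
P(module 3 first) = λ_3/Σλ = 0.0103563/0.277658 ≈ 0.037.

0.037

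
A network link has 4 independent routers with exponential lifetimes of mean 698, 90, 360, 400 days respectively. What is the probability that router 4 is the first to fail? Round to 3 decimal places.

Rates: λ_i = 1/mean_i → 0.00143266, 0.0111111, 0.00277778, 0.0025; Σλ = 0.0178216.
P(router 4 first) = λ_4/Σλ = 0.0025/0.0178216 ≈ 0.140.

0.140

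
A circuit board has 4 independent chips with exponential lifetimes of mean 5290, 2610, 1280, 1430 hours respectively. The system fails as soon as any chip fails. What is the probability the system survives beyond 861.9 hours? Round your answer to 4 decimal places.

0.1705

The first failure time is exponential with rate Σλ_i = 1/5290 + 1/2610 + 1/1280 + 1/1430 = 0.00205273 per hour.
P(min > 861.9) = e^(−0.00205273·861.9) = e^(−1.7692) ≈ 0.1705.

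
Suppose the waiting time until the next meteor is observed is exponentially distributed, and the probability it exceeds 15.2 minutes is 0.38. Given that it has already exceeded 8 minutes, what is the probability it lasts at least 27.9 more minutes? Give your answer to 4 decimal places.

0.1693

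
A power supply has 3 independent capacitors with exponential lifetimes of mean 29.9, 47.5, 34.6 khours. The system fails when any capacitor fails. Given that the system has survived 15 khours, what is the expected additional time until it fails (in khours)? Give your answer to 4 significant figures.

11.99

First-failure rate Σλ = 1/29.9 + 1/47.5 + 1/34.6 = 0.0833992.
By memorylessness the expected residual is 1/Σλ = 11.9905 khours, regardless of the 15 already elapsed.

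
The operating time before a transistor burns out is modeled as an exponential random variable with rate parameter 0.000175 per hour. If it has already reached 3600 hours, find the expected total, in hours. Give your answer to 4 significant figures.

9314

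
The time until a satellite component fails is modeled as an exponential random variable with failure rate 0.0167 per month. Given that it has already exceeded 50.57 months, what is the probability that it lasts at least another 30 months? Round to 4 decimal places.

The exponential is memoryless, so the remaining time is again Exp(λ): the condition X > 50.57 is irrelevant.
P(X > 30) = e^(−0.501) ≈ 0.6059.

0.6059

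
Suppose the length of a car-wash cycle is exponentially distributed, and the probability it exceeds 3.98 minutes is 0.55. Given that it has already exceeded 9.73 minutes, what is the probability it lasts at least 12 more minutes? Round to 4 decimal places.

0.1649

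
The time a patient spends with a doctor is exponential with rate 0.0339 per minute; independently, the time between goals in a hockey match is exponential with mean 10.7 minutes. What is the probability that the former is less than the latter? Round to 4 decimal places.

λ_1 = 0.0339, λ_2 = 1/10.7 = 0.0934579.
For independent exponentials, P(the former < the latter) = λ_1/(λ_1+λ_2) = 0.0339/0.127358 ≈ 0.2662.

0.2662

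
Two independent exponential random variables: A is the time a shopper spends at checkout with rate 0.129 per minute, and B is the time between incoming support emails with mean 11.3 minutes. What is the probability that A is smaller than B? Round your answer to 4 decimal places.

0.5931

λ_1 = 0.129, λ_2 = 1/11.3 = 0.0884956.
For independent exponentials, P(A < B) = λ_1/(λ_1+λ_2) = 0.129/0.217496 ≈ 0.5931.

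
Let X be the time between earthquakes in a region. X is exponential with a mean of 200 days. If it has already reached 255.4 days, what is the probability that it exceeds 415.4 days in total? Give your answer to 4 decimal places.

0.4493

The rate is λ = 1/200 = 0.005 per day.
P(X > s+t | X > s) = e^(−λ(s+t))/e^(−λs) = e^(−λt), independent of s = 255.4.
P(X > 160) = e^(−0.8) ≈ 0.4493.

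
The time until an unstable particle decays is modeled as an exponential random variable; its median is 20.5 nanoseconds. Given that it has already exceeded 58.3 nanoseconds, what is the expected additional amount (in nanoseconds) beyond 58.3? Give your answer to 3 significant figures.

29.6

For an exponential, median = ln(2)/λ, so λ = ln 2 / 20.5 = 0.0338121 per nanosecond.
By memorylessness, the remaining amount past any threshold is again Exp(λ) with mean 1/λ = 29.5752 nanoseconds.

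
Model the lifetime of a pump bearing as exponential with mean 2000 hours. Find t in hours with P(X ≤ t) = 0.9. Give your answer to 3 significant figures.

4610

The rate is λ = 1/2000 = 0.0005 per hour.
Set 1 − e^(−λt) = 0.9, so t = −ln(0.1)/λ = 2.3026/0.0005 ≈ 4605.17 hours.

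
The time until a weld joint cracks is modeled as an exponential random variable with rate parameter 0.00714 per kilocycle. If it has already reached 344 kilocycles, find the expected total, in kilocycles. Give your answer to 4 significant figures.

484.1

By memorylessness, E[X | X > 344] = 344 + 1/λ = 344 + 140.056 = 484.056 kilocycles.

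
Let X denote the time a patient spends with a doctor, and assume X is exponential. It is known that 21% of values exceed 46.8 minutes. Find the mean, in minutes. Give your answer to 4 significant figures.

29.99

e^(−λ·46.8) = 0.21 ⇒ λ = −ln(0.21)/46.8 = 0.0333472.
Mean = 1/λ = 29.9875 minutes.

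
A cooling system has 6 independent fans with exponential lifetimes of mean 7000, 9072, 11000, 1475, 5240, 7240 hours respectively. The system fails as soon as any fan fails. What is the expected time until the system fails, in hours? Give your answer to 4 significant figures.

The first failure time is exponential with rate Σλ_i = 1/7000 + 1/9072 + 1/11000 + 1/1475 + 1/5240 + 1/7240 = 0.00135092 per hour.
E[min] = 1/Σλ = 1/0.00135092 = 740.235 hours.

740.2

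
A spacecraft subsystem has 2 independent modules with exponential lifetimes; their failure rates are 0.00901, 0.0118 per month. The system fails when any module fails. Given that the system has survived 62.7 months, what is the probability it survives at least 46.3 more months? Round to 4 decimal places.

Time to first failure ~ Exp(Σλ) with Σλ = 0.02081.
By memorylessness, P(T > 62.7+46.3 | T > 62.7) = P(T > 46.3) = e^(−0.02081·46.3) ≈ 0.3816.

0.3816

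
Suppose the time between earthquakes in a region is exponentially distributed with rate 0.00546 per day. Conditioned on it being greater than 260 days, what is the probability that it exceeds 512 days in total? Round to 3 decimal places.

0.253

The exponential is memoryless, so the remaining time is again Exp(λ): the condition X > 260 is irrelevant.
P(X > 252) = e^(−1.3759) ≈ 0.253.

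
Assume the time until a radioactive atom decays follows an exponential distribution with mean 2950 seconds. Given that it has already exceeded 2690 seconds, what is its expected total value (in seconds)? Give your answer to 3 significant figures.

5640

The rate is λ = 1/2950 = 0.000338983 per second.
By memorylessness, E[X | X > 2690] = 2690 + 1/λ = 2690 + 2950 = 5640 seconds.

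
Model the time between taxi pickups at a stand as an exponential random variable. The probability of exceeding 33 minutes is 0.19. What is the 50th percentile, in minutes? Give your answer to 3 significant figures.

13.8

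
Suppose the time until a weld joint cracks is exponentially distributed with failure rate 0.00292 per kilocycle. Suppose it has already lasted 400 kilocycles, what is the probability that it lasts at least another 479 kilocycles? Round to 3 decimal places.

0.247

The exponential is memoryless, so the remaining time is again Exp(λ): the condition X > 400 is irrelevant.
P(X > 479) = e^(−1.3987) ≈ 0.247.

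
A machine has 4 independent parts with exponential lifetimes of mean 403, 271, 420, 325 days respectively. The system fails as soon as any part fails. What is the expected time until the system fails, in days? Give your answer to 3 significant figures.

86.0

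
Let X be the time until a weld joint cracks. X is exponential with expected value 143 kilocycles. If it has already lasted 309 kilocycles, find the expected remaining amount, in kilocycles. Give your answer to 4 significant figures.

The rate is λ = 1/143 = 0.00699301 per kilocycle.
By memorylessness, the remaining amount past any threshold is again Exp(λ) with mean 1/λ = 143 kilocycles.

143.0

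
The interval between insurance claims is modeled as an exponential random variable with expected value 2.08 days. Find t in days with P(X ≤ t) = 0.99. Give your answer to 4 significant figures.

The rate is λ = 1/2.08 = 0.480769 per day.
Set 1 − e^(−λt) = 0.99, so t = −ln(0.01)/λ = 4.6052/0.480769 ≈ 9.57875 days.

9.579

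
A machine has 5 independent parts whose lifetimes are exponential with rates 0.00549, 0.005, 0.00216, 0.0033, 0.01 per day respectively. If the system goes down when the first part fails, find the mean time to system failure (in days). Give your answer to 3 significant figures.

38.5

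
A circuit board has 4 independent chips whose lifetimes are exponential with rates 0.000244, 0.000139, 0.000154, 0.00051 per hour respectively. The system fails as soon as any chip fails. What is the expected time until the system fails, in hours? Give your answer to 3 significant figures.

955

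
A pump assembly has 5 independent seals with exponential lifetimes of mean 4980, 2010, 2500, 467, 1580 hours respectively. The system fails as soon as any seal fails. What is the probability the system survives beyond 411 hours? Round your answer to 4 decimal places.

0.2036

The first failure time is exponential with rate Σλ_i = 1/4980 + 1/2010 + 1/2500 + 1/467 + 1/1580 = 0.00387255 per hour.
P(min > 411) = e^(−0.00387255·411) = e^(−1.5916) ≈ 0.2036.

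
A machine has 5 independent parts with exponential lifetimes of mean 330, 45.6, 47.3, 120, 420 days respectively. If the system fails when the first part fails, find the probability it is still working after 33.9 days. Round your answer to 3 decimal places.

0.146

The first failure time is exponential with rate Σλ_i = 1/330 + 1/45.6 + 1/47.3 + 1/120 + 1/420 = 0.0568161 per day.
P(min > 33.9) = e^(−0.0568161·33.9) = e^(−1.9261) ≈ 0.146.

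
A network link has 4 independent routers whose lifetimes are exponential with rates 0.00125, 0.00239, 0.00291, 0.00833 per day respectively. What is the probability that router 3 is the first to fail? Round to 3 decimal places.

0.196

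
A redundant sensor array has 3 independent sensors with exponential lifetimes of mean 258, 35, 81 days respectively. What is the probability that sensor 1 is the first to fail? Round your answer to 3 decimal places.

Rates: λ_i = 1/mean_i → 0.00387597, 0.0285714, 0.0123457; Σλ = 0.0447931.
P(sensor 1 first) = λ_1/Σλ = 0.00387597/0.0447931 ≈ 0.087.

0.087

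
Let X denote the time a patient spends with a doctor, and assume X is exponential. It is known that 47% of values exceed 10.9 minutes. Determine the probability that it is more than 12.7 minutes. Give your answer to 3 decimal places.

e^(−λ·10.9) = 0.47 ⇒ λ = −ln(0.47)/10.9 = 0.0692681.
P(X > 12.7) = e^(−0.0692681·12.7) = e^(−0.87971) ≈ 0.415.

0.415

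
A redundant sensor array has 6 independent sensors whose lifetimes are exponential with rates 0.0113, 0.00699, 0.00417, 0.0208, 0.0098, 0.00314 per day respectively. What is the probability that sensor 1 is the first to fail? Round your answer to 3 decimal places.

0.201

The time to first failure is exponential with rate Σλ = 0.0113 + 0.00699 + 0.00417 + 0.0208 + 0.0098 + 0.00314 = 0.0562.
P(sensor 1 first) = λ_1/Σλ = 0.0113/0.0562 ≈ 0.201.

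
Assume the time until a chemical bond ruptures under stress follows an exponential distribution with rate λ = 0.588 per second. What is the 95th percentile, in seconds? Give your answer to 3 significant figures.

5.09

Set 1 − e^(−λt) = 0.95, so t = −ln(0.05)/λ = 2.9957/0.588 ≈ 5.09478 seconds.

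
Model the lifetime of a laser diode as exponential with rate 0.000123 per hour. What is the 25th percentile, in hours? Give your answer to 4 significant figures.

2339

Set 1 − e^(−λt) = 0.25, so t = −ln(0.75)/λ = 0.28768/0.000123 ≈ 2338.88 hours.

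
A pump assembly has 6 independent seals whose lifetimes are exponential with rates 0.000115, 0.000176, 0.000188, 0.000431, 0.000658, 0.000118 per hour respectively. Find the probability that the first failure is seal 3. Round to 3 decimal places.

The time to first failure is exponential with rate Σλ = 0.000115 + 0.000176 + 0.000188 + 0.000431 + 0.000658 + 0.000118 = 0.001686.
P(seal 3 first) = λ_3/Σλ = 0.000188/0.001686 ≈ 0.112.

0.112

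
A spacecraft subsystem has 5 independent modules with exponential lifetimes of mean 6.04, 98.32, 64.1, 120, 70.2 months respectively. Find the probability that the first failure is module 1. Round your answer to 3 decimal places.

0.774

Rates: λ_i = 1/mean_i → 0.165563, 0.0101709, 0.0156006, 0.00833333, 0.014245; Σλ = 0.213913.
P(module 1 first) = λ_1/Σλ = 0.165563/0.213913 ≈ 0.774.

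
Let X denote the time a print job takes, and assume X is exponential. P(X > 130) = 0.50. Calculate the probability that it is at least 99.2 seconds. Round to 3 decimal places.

0.589

e^(−λ·130) = 0.50 ⇒ λ = −ln(0.50)/130 = 0.0053319.
P(X > 99.2) = e^(−0.0053319·99.2) = e^(−0.52892) ≈ 0.589.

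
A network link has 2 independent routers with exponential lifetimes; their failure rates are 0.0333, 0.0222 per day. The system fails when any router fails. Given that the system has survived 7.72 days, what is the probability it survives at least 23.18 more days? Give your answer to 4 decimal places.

0.2762

Time to first failure ~ Exp(Σλ) with Σλ = 0.0555.
By memorylessness, P(T > 7.72+23.18 | T > 7.72) = P(T > 23.18) = e^(−0.0555·23.18) ≈ 0.2762.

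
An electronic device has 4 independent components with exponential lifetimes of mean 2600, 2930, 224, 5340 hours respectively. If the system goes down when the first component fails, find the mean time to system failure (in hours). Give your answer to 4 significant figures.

The first failure time is exponential with rate Σλ_i = 1/2600 + 1/2930 + 1/224 + 1/5340 = 0.00537746 per hour.
E[min] = 1/Σλ = 1/0.00537746 = 185.961 hours.

186.0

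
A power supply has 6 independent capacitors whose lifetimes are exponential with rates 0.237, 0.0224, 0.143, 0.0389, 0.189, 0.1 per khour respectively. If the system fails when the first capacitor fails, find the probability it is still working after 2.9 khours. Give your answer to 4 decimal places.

0.1203

The time to first failure is exponential with rate Σλ = 0.237 + 0.0224 + 0.143 + 0.0389 + 0.189 + 0.1 = 0.7303.
P(min > 2.9) = e^(−0.7303·2.9) = e^(−2.1179) ≈ 0.1203.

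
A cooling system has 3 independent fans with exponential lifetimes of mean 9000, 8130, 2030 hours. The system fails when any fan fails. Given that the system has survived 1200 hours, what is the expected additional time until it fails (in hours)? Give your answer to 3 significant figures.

1380

First-failure rate Σλ = 1/9000 + 1/8130 + 1/2030 = 0.000726723.
By memorylessness the expected residual is 1/Σλ = 1376.04 hours, regardless of the 1200 already elapsed.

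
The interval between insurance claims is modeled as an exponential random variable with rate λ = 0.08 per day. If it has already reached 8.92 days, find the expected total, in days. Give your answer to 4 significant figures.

By memorylessness, E[X | X > 8.92] = 8.92 + 1/λ = 8.92 + 12.5 = 21.42 days.

21.42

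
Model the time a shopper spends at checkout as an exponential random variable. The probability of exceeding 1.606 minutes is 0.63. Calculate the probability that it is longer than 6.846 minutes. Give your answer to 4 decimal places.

0.1395

e^(−λ·1.606) = 0.63 ⇒ λ = −ln(0.63)/1.606 = 0.287693.
P(X > 6.846) = e^(−0.287693·6.846) = e^(−1.9695) ≈ 0.1395.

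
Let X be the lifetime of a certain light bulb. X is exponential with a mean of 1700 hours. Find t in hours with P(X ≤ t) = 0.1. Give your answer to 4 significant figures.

179.1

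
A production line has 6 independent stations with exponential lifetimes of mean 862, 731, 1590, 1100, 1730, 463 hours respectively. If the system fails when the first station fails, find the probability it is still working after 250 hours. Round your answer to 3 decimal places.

0.183

The first failure time is exponential with rate Σλ_i = 1/862 + 1/731 + 1/1590 + 1/1100 + 1/1730 + 1/463 = 0.00680397 per hour.
P(min > 250) = e^(−0.00680397·250) = e^(−1.701) ≈ 0.183.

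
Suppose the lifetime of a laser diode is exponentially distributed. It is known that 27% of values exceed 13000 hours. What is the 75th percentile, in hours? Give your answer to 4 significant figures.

e^(−λ·13000) = 0.27 ⇒ λ = −ln(0.27)/13000 = 0.000100718.
75th percentile: 1 − e^(−λt) = 0.75, t = −ln(0.25)/λ = 13764.1 hours.

13760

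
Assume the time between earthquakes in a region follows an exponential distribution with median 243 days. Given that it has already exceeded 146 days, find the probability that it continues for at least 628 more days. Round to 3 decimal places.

0.167

For an exponential, median = ln(2)/λ, so λ = ln 2 / 243 = 0.00285246 per day.
P(X > s+t | X > s) = e^(−λ(s+t))/e^(−λs) = e^(−λt), independent of s = 146.
P(X > 628) = e^(−1.7913) ≈ 0.167.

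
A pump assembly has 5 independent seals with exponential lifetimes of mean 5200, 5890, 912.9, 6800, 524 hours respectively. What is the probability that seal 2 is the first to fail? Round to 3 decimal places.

Rates: λ_i = 1/mean_i → 0.000192308, 0.000169779, 0.00109541, 0.000147059, 0.0019084; Σλ = 0.00351295.
P(seal 2 first) = λ_2/Σλ = 0.000169779/0.00351295 ≈ 0.048.

0.048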